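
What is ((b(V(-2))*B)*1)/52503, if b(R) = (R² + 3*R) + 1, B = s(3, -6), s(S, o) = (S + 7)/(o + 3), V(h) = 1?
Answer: -50/157509 ≈ -0.00031744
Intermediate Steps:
s(S, o) = (7 + S)/(3 + o)
B = -10/3 (B = (7 + 3)/(3 - 6) = 10/(-3) = -⅓*10 = -10/3 ≈ -3.3333)
b(R) = 1 + R² + 3*R
((b(V(-2))*B)*1)/52503 = (((1 + 1² + 3*1)*(-10/3))*1)/52503 = (((1 + 1 + 3)*(-10/3))*1)*(1/52503) = ((5*(-10/3))*1)*(1/52503) = -50/3*1*(1/52503) = -50/3*1/52503 = -50/157509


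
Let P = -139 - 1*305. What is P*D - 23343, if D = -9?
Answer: -19347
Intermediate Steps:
P = -444 (P = -139 - 305 = -444)
P*D - 23343 = -444*(-9) - 23343 = 3996 - 23343 = -19347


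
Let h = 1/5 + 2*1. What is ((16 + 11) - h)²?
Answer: 15376/25 ≈ 615.04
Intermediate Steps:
h = 11/5 (h = 1*(⅕) + 2 = ⅕ + 2 = 11/5 ≈ 2.2000)
((16 + 11) - h)² = ((16 + 11) - 1*11/5)² = (27 - 11/5)² = (124/5)² = 15376/25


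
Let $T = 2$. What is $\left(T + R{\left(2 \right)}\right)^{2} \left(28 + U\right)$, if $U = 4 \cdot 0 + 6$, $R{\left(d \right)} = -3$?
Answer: $34$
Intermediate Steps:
$U = 6$ ($U = 0 + 6 = 6$)
$\left(T + R{\left(2 \right)}\right)^{2} \left(28 + U\right) = \left(2 - 3\right)^{2} \left(28 + 6\right) = \left(-1\right)^{2} \cdot 34 = 1 \cdot 34 = 34$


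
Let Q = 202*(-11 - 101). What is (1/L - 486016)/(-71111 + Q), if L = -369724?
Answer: 35938355917/6931215828 ≈ 5.1850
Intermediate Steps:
Q = -22624 (Q = 202*(-112) = -22624)
(1/L - 486016)/(-71111 + Q) = (1/(-369724) - 486016)/(-71111 - 22624) = (-1/369724 - 486016)/(-93735) = -179691779585/369724*(-1/93735) = 35938355917/6931215828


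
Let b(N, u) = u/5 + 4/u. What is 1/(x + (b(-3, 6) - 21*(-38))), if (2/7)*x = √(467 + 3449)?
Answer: 25710/19022647 - 225*√979/19022647 ≈ 0.00098146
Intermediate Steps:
b(N, u) = 4/u + u/5 (b(N, u) = u*(⅕) + 4/u = u/5 + 4/u = 4/u + u/5)
x = 7*√979 (x = 7*√(467 + 3449)/2 = 7*√3916/2 = 7*(2*√979)/2 = 7*√979 ≈ 219.02)
1/(x + (b(-3, 6) - 21*(-38))) = 1/(7*√979 + ((4/6 + (⅕)*6) - 21*(-38))) = 1/(7*√979 + ((4*(⅙) + 6/5) + 798)) = 1/(7*√979 + ((⅔ + 6/5) + 798)) = 1/(7*√979 + (28/15 + 798)) = 1/(7*√979 + 11998/15) = 1/(11998/15 + 7*√979)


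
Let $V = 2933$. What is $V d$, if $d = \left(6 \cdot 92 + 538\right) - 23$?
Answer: $3129511$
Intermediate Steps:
$d = 1067$ ($d = \left(552 + 538\right) - 23 = 1090 - 23 = 1067$)
$V d = 2933 \cdot 1067 = 3129511$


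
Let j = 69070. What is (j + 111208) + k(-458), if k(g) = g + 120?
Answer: 179940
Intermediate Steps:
k(g) = 120 + g
(j + 111208) + k(-458) = (69070 + 111208) + (120 - 458) = 180278 - 338 = 179940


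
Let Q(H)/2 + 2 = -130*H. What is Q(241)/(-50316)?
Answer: 746/599 ≈ 1.2454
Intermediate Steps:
Q(H) = -4 - 260*H (Q(H) = -4 + 2*(-130*H) = -4 - 260*H)
Q(241)/(-50316) = (-4 - 260*241)/(-50316) = (-4 - 62660)*(-1/50316) = -62664*(-1/50316) = 746/599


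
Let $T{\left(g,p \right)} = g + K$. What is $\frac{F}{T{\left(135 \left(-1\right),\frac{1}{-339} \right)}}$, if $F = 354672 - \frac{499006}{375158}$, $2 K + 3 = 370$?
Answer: $\frac{133057539170}{18195163} \approx 7312.8$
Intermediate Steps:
$K = \frac{367}{2}$ ($K = - \frac{3}{2} + \frac{1}{2} \cdot 370 = - \frac{3}{2} + 185 = \frac{367}{2} \approx 183.5$)
$T{\left(g,p \right)} = \frac{367}{2} + g$ ($T{\left(g,p \right)} = g + \frac{367}{2} = \frac{367}{2} + g$)
$F = \frac{66528769585}{187579}$ ($F = 354672 - \frac{249503}{187579} = \frac{66528769585}{187579} \approx 3.5467 \cdot 10^{5}$)
$\frac{F}{T{\left(135 \left(-1\right),\frac{1}{-339} \right)}} = \frac{66528769585}{187579 \left(\frac{367}{2} + 135 \left(-1\right)\right)} = \frac{66528769585}{187579 \left(\frac{367}{2} - 135\right)} = \frac{66528769585}{187579 \cdot \frac{97}{2}} = \frac{66528769585}{187579} \cdot \frac{2}{97} = \frac{133057539170}{18195163}$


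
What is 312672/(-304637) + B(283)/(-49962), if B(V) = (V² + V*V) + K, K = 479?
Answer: -64563784973/15220273794 ≈ -4.2420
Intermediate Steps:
B(V) = 479 + 2*V² (B(V) = (V² + V*V) + 479 = (V² + V²) + 479 = 2*V² + 479 = 479 + 2*V²)
312672/(-304637) + B(283)/(-49962) = 312672/(-304637) + (479 + 2*283²)/(-49962) = 312672*(-1/304637) + (479 + 2*80089)*(-1/49962) = -312672/304637 + (479 + 160178)*(-1/49962) = -312672/304637 + 160657*(-1/49962) = -312672/304637 - 160657/49962 = -64563784973/15220273794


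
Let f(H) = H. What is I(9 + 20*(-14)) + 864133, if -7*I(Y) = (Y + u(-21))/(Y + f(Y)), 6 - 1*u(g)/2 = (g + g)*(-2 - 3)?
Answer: 468359989/542 ≈ 8.6413e+5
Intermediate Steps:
u(g) = 12 + 20*g (u(g) = 12 - 2*(g + g)*(-2 - 3) = 12 - 2*2*g*(-5) = 12 - (-20)*g = 12 + 20*g)
I(Y) = -(-408 + Y)/(14*Y) (I(Y) = -(Y + (12 + 20*(-21)))/(7*(Y + Y)) = -(Y + (12 - 420))/(7*(2*Y)) = -(Y - 408)*1/(2*Y)/7 = -(-408 + Y)*1/(2*Y)/7 = -(-408 + Y)/(14*Y))
I(9 + 20*(-14)) + 864133 = (408 - (9 + 20*(-14)))/(14*(9 + 20*(-14))) + 864133 = (408 - (9 - 280))/(14*(9 - 280)) + 864133 = (1/14)*(408 - 1*(-271))/(-271) + 864133 = (1/14)*(-1/271)*(408 + 271) + 864133 = (1/14)*(-1/271)*679 + 864133 = -97/542 + 864133 = 468359989/542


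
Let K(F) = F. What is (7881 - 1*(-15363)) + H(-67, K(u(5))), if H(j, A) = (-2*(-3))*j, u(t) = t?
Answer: 22842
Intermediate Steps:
H(j, A) = 6*j
(7881 - 1*(-15363)) + H(-67, K(u(5))) = (7881 - 1*(-15363)) + 6*(-67) = (7881 + 15363) - 402 = 23244 - 402 = 22842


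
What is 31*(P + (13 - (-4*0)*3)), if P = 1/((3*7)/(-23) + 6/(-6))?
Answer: 17019/44 ≈ 386.80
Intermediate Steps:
P = -23/44 (P = 1/(21*(-1/23) + 6*(-1/6)) = 1/(-21/23 - 1) = 1/(-44/23) = -23/44 ≈ -0.52273)
31*(P + (13 - (-4*0)*3)) = 31*(-23/44 + (13 - (-4*0)*3)) = 31*(-23/44 + (13 - 0*3)) = 31*(-23/44 + (13 - 1*0)) = 31*(-23/44 + (13 + 0)) = 31*(-23/44 + 13) = 31*(549/44) = 17019/44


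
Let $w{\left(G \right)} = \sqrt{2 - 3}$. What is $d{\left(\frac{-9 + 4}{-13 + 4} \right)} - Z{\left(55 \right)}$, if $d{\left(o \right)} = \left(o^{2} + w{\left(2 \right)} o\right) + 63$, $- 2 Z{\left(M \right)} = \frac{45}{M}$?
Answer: $\frac{113545}{1782} + \frac{5 i}{9} \approx 63.718 + 0.55556 i$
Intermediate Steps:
$w{\left(G \right)} = i$ ($w{\left(G \right)} = \sqrt{-1} = i$)
$Z{\left(M \right)} = - \frac{45}{2 M}$ ($Z{\left(M \right)} = - \frac{45 \frac{1}{M}}{2} = - \frac{45}{2 M}$)
$d{\left(o \right)} = 63 + o^{2} + i o$ ($d{\left(o \right)} = \left(o^{2} + i o\right) + 63 = 63 + o^{2} + i o$)
$d{\left(\frac{-9 + 4}{-13 + 4} \right)} - Z{\left(55 \right)} = \left(63 + \left(\frac{-9 + 4}{-13 + 4}\right)^{2} + i \frac{-9 + 4}{-13 + 4}\right) - - \frac{45}{2 \cdot 55} = \left(63 + \left(- \frac{5}{-9}\right)^{2} + i \left(- \frac{5}{-9}\right)\right) - \left(- \frac{45}{2}\right) \frac{1}{55} = \left(63 + \left(\left(-5\right) \left(- \frac{1}{9}\right)\right)^{2} + i \left(\left(-5\right) \left(- \frac{1}{9}\right)\right)\right) - - \frac{9}{22} = \left(63 + \left(\frac{5}{9}\right)^{2} + i \frac{5}{9}\right) + \frac{9}{22} = \left(63 + \frac{25}{81} + \frac{5 i}{9}\right) + \frac{9}{22} = \left(\frac{5128}{81} + \frac{5 i}{9}\right) + \frac{9}{22} = \frac{113545}{1782} + \frac{5 i}{9}$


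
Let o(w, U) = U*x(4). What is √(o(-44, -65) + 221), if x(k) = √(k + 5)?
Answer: √26 ≈ 5.0990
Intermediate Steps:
x(k) = √(5 + k)
o(w, U) = 3*U (o(w, U) = U*√(5 + 4) = U*√9 = U*3 = 3*U)
√(o(-44, -65) + 221) = √(3*(-65) + 221) = √(-195 + 221) = √26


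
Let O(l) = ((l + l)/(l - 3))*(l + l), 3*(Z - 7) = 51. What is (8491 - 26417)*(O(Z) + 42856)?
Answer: -5391423760/7 ≈ -7.7020e+8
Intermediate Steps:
Z = 24 (Z = 7 + (⅓)*51 = 7 + 17 = 24)
O(l) = 4*l²/(-3 + l) (O(l) = ((2*l)/(-3 + l))*(2*l) = (2*l/(-3 + l))*(2*l) = 4*l²/(-3 + l))
(8491 - 26417)*(O(Z) + 42856) = (8491 - 26417)*(4*24²/(-3 + 24) + 42856) = -17926*(4*576/21 + 42856) = -17926*(4*576*(1/21) + 42856) = -17926*(768/7 + 42856) = -17926*300760/7 = -5391423760/7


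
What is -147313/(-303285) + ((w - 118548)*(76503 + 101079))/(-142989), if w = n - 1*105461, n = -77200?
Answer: 5407507464998129/14455472955 ≈ 3.7408e+5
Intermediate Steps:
w = -182661 (w = -77200 - 1*105461 = -77200 - 105461 = -182661)
-147313/(-303285) + ((w - 118548)*(76503 + 101079))/(-142989) = -147313/(-303285) + ((-182661 - 118548)*(76503 + 101079))/(-142989) = -147313*(-1/303285) - 301209*177582*(-1/142989) = 147313/303285 - 53489296638*(-1/142989) = 147313/303285 + 17829765546/47663 = 5407507464998129/14455472955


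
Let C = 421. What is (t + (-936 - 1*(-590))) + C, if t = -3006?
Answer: -2931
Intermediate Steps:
(t + (-936 - 1*(-590))) + C = (-3006 + (-936 - 1*(-590))) + 421 = (-3006 + (-936 + 590)) + 421 = (-3006 - 346) + 421 = -3352 + 421 = -2931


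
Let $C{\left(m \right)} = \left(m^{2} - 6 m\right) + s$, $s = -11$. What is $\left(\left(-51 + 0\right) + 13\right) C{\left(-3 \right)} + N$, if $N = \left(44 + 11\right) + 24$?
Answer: $-529$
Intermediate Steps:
$C{\left(m \right)} = -11 + m^{2} - 6 m$ ($C{\left(m \right)} = \left(m^{2} - 6 m\right) - 11 = -11 + m^{2} - 6 m$)
$N = 79$ ($N = 55 + 24 = 79$)
$\left(\left(-51 + 0\right) + 13\right) C{\left(-3 \right)} + N = \left(\left(-51 + 0\right) + 13\right) \left(-11 + \left(-3\right)^{2} - -18\right) + 79 = \left(-51 + 13\right) \left(-11 + 9 + 18\right) + 79 = \left(-38\right) 16 + 79 = -608 + 79 = -529$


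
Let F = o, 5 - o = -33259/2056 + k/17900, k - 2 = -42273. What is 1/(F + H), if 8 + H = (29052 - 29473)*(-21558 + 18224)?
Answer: 9200600/12914233927919 ≈ 7.1244e-7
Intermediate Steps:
k = -42271 (k = 2 - 42273 = -42271)
o = 216564319/9200600 (o = 5 - (-33259/2056 - 42271/17900) = 5 - 1*(-170561319/9200600) = 5 + 170561319/9200600 = 216564319/9200600 ≈ 23.538)
H = 1403606 (H = -8 + (29052 - 29473)*(-21558 + 18224) = -8 - 421*(-3334) = -8 + 1403614 = 1403606)
F = 216564319/9200600 ≈ 23.538
1/(F + H) = 1/(216564319/9200600 + 1403606) = 1/(12914233927919/9200600) = 9200600/12914233927919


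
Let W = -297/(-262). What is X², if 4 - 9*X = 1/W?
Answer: 857476/7144929 ≈ 0.12001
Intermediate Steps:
W = 297/262 (W = -297*(-1/262) = 297/262 ≈ 1.1336)
X = 926/2673 (X = 4/9 - 1/(9*297/262) = 4/9 - ⅑*262/297 = 4/9 - 262/2673 = 926/2673 ≈ 0.34643)
X² = (926/2673)² = 857476/7144929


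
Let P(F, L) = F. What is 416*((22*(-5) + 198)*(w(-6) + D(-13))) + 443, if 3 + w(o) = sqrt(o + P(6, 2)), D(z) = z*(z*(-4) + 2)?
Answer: -25808197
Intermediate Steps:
D(z) = z*(2 - 4*z) (D(z) = z*(-4*z + 2) = z*(2 - 4*z))
w(o) = -3 + sqrt(6 + o) (w(o) = -3 + sqrt(o + 6) = -3 + sqrt(6 + o))
416*((22*(-5) + 198)*(w(-6) + D(-13))) + 443 = 416*((22*(-5) + 198)*((-3 + sqrt(6 - 6)) + 2*(-13)*(1 - 2*(-13)))) + 443 = 416*((-110 + 198)*((-3 + sqrt(0)) + 2*(-13)*(1 + 26))) + 443 = 416*(88*((-3 + 0) + 2*(-13)*27)) + 443 = 416*(88*(-3 - 702)) + 443 = 416*(88*(-705)) + 443 = 416*(-62040) + 443 = -25808640 + 443 = -25808197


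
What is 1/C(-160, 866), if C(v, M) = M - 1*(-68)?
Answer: 1/934 ≈ 0.0010707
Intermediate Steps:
C(v, M) = 68 + M (C(v, M) = M + 68 = 68 + M)
1/C(-160, 866) = 1/(68 + 866) = 1/934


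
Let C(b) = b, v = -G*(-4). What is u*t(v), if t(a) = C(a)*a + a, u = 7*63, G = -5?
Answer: 167580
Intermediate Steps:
v = -20 (v = -1*(-5)*(-4) = 5*(-4) = -20)
u = 441
t(a) = a + a² (t(a) = a*a + a = a² + a = a + a²)
u*t(v) = 441*(-20*(1 - 20)) = 441*(-20*(-19)) = 441*380 = 167580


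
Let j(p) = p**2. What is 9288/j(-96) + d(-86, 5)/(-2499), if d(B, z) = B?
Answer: 333379/319872 ≈ 1.0422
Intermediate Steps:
9288/j(-96) + d(-86, 5)/(-2499) = 9288/((-96)**2) - 86/(-2499) = 9288/9216 - 86*(-1/2499) = 9288*(1/9216) + 86/2499 = 129/128 + 86/2499 = 333379/319872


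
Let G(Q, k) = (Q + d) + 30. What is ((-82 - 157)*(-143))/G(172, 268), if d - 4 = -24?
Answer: 2629/14 ≈ 187.79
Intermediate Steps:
d = -20 (d = 4 - 24 = -20)
G(Q, k) = 10 + Q (G(Q, k) = (Q - 20) + 30 = (-20 + Q) + 30 = 10 + Q)
((-82 - 157)*(-143))/G(172, 268) = ((-82 - 157)*(-143))/(10 + 172) = -239*(-143)/182 = 34177*(1/182) = 2629/14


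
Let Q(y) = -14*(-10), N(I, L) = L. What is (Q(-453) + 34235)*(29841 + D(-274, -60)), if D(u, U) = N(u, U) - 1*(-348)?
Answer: 1035684375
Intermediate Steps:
Q(y) = 140
D(u, U) = 348 + U (D(u, U) = U - 1*(-348) = U + 348 = 348 + U)
(Q(-453) + 34235)*(29841 + D(-274, -60)) = (140 + 34235)*(29841 + (348 - 60)) = 34375*(29841 + 288) = 34375*30129 = 1035684375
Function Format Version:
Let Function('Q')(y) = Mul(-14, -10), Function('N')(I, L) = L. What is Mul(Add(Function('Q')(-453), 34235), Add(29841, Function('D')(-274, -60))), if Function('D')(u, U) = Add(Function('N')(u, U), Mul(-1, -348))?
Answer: 1035684375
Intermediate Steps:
Function('Q')(y) = 140
Function('D')(u, U) = Add(348, U) (Function('D')(u, U) = Add(U, Mul(-1, -348)) = Add(U, 348) = Add(348, U))
Mul(Add(Function('Q')(-453), 34235), Add(29841, Function('D')(-274, -60))) = Mul(Add(140, 34235), Add(29841, Add(348, -60))) = Mul(34375, Add(29841, 288)) = Mul(34375, 30129) = 1035684375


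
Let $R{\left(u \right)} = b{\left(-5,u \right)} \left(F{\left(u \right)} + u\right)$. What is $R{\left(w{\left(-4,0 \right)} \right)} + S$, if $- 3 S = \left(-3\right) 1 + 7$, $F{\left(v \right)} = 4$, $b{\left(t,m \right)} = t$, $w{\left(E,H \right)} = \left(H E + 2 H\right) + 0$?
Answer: $- \frac{64}{3} \approx -21.333$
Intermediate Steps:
$w{\left(E,H \right)} = 2 H + E H$ ($w{\left(E,H \right)} = \left(E H + 2 H\right) + 0 = \left(2 H + E H\right) + 0 = 2 H + E H$)
$R{\left(u \right)} = -20 - 5 u$ ($R{\left(u \right)} = - 5 \left(4 + u\right) = -20 - 5 u$)
$S = - \frac{4}{3}$ ($S = - \frac{\left(-3\right) 1 + 7}{3} = - \frac{-3 + 7}{3} = \left(- \frac{1}{3}\right) 4 = - \frac{4}{3} \approx -1.3333$)
$R{\left(w{\left(-4,0 \right)} \right)} + S = \left(-20 - 5 \cdot 0 \left(2 - 4\right)\right) - \frac{4}{3} = \left(-20 - 5 \cdot 0 \left(-2\right)\right) - \frac{4}{3} = \left(-20 - 0\right) - \frac{4}{3} = \left(-20 + 0\right) - \frac{4}{3} = -20 - \frac{4}{3} = - \frac{64}{3}$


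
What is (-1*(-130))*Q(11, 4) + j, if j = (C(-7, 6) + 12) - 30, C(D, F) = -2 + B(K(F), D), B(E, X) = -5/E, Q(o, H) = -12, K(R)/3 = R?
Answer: -28445/18 ≈ -1580.3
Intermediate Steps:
K(R) = 3*R
C(D, F) = -2 - 5/(3*F) (C(D, F) = -2 - 5*1/(3*F) = -2 - 5/(3*F))
j = -365/18 (j = ((-2 - 5/3/6) + 12) - 30 = ((-2 - 5/3*⅙) + 12) - 30 = ((-2 - 5/18) + 12) - 30 = (-41/18 + 12) - 30 = 175/18 - 30 = -365/18 ≈ -20.278)
(-1*(-130))*Q(11, 4) + j = -1*(-130)*(-12) - 365/18 = 130*(-12) - 365/18 = -1560 - 365/18 = -28445/18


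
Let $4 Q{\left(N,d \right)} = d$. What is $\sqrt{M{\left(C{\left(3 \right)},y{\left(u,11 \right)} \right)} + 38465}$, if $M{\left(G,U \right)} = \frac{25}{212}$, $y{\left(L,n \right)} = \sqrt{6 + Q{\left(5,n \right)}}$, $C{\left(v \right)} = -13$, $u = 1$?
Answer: $\frac{\sqrt{432194065}}{106} \approx 196.13$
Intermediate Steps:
$Q{\left(N,d \right)} = \frac{d}{4}$
$y{\left(L,n \right)} = \sqrt{6 + \frac{n}{4}}$
$M{\left(G,U \right)} = \frac{25}{212}$ ($M{\left(G,U \right)} = 25 \cdot \frac{1}{212} = \frac{25}{212}$)
$\sqrt{M{\left(C{\left(3 \right)},y{\left(u,11 \right)} \right)} + 38465} = \sqrt{\frac{25}{212} + 38465} = \sqrt{\frac{8154605}{212}} = \frac{\sqrt{432194065}}{106}$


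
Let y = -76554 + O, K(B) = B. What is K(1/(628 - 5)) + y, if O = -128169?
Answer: -127542428/623 ≈ -2.0472e+5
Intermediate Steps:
y = -204723 (y = -76554 - 128169 = -204723)
K(1/(628 - 5)) + y = 1/(628 - 5) - 204723 = 1/623 - 204723 = -127542428/623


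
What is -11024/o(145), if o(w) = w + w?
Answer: -5512/145 ≈ -38.014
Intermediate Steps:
o(w) = 2*w
-11024/o(145) = -11024/(2*145) = -11024/290 = -11024*1/290 = -5512/145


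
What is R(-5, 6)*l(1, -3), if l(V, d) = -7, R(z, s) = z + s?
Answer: -7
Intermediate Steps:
R(z, s) = s + z
R(-5, 6)*l(1, -3) = (6 - 5)*(-7) = 1*(-7) = -7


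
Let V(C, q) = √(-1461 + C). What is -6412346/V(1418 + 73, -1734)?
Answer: -3206173*√30/15 ≈ -1.1707e+6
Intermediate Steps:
-6412346/V(1418 + 73, -1734) = -6412346/√(-1461 + (1418 + 73)) = -6412346/√(-1461 + 1491) = -6412346*√30/30 = -3206173*√30/15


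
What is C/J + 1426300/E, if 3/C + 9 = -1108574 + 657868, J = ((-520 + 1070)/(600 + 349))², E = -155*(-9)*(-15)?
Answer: -7778545395859111/114117657637500 ≈ -68.162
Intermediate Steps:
E = -20925 (E = 1395*(-15) = -20925)
J = 302500/900601 (J = (550/949)² = 302500/900601 ≈ 0.33589)
C = -3/450715 (C = 3/(-9 + (-1108574 + 657868)) = 3/(-9 - 450706) = 3/(-450715) = 3*(-1/450715) = -3/450715 ≈ -6.6561e-6)
C/J + 1426300/E = -3/(450715*302500/900601) + 1426300/(-20925) = -3/450715*900601/302500 + 1426300*(-1/20925) = -2701803/136341287500 - 57052/837 = -7778545395859111/114117657637500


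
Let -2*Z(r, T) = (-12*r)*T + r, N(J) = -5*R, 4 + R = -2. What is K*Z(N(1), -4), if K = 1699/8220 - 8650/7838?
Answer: 1415762831/2147612 ≈ 659.23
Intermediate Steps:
R = -6 (R = -4 - 2 = -6)
N(J) = 30 (N(J) = -5*(-6) = 30)
K = -28893119/32214180 (K = 1699*(1/8220) - 8650*1/7838 = 1699/8220 - 4325/3919 = -28893119/32214180 ≈ -0.89691)
Z(r, T) = -r/2 + 6*T*r (Z(r, T) = -((-12*r)*T + r)/2 = -(-12*T*r + r)/2 = -(r - 12*T*r)/2 = -r/2 + 6*T*r)
K*Z(N(1), -4) = -28893119*30*(-1 + 12*(-4))/64428360 = -28893119*30*(-1 - 48)/64428360 = -28893119*30*(-49)/64428360 = -28893119/32214180*(-735) = 1415762831/2147612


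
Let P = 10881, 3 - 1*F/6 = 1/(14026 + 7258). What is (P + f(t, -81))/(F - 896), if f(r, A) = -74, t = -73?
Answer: -115008094/9343679 ≈ -12.309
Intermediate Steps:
F = 191553/10642 (F = 18 - 6/(14026 + 7258) = 18 - 6/21284 = 18 - 6*1/21284 = 18 - 3/10642 = 191553/10642 ≈ 18.000)
(P + f(t, -81))/(F - 896) = (10881 - 74)/(191553/10642 - 896) = 10807/(-9343679/10642) = 10807*(-10642/9343679) = -115008094/9343679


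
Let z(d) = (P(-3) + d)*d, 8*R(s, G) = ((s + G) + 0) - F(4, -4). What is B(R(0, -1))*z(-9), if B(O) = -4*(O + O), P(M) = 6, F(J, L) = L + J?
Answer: 27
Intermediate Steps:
F(J, L) = J + L
R(s, G) = G/8 + s/8 (R(s, G) = (((s + G) + 0) - (4 - 4))/8 = (((G + s) + 0) - 1*0)/8 = ((G + s) + 0)/8 = (G + s)/8 = G/8 + s/8)
B(O) = -8*O
z(d) = d*(6 + d) (z(d) = (6 + d)*d = d*(6 + d))
B(R(0, -1))*z(-9) = (-8*((⅛)*(-1) + (⅛)*0))*(-9*(6 - 9)) = (-8*(-⅛ + 0))*(-9*(-3)) = -8*(-⅛)*27 = 1*27 = 27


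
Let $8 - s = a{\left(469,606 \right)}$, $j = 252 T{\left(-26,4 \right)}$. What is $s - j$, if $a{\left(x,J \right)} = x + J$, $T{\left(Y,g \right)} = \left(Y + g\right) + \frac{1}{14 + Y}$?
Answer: $4498$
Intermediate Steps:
$T{\left(Y,g \right)} = Y + g + \frac{1}{14 + Y}$
$a{\left(x,J \right)} = J + x$
$j = -5565$ ($j = 252 \frac{1 + \left(-26\right)^{2} + 14 \left(-26\right) + 14 \cdot 4 - 104}{14 - 26} = 252 \frac{1 + 676 - 364 + 56 - 104}{-12} = 252 \left(\left(- \frac{1}{12}\right) 265\right) = 252 \left(- \frac{265}{12}\right) = -5565$)
$s = -1067$ ($s = 8 - \left(606 + 469\right) = 8 - 1075 = -1067$)
$s - j = -1067 - -5565 = -1067 + 5565 = 4498$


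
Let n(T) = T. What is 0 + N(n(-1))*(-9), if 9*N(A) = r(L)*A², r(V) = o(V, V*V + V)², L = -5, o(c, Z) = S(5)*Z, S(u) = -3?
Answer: -3600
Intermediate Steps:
o(c, Z) = -3*Z
r(V) = (-3*V - 3*V²)² (r(V) = (-3*(V*V + V))² = (-3*(V² + V))² = (-3*(V + V²))² = (-3*V - 3*V²)²)
N(A) = 400*A² (N(A) = ((9*(-5)²*(1 - 5)²)*A²)/9 = ((9*25*(-4)²)*A²)/9 = ((9*25*16)*A²)/9 = (3600*A²)/9 = 400*A²)
0 + N(n(-1))*(-9) = 0 + (400*(-1)²)*(-9) = 0 + (400*1)*(-9) = 0 + 400*(-9) = 0 - 3600 = -3600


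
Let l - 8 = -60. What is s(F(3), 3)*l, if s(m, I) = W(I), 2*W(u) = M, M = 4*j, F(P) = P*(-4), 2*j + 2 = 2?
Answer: 0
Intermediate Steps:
j = 0 (j = -1 + (½)*2 = -1 + 1 = 0)
F(P) = -4*P
l = -52 (l = 8 - 60 = -52)
M = 0 (M = 4*0 = 0)
W(u) = 0 (W(u) = (½)*0 = 0)
s(m, I) = 0
s(F(3), 3)*l = 0*(-52) = 0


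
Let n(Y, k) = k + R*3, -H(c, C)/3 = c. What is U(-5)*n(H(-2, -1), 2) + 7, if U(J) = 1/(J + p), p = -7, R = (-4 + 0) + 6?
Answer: 19/3 ≈ 6.3333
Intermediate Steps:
H(c, C) = -3*c
R = 2 (R = -4 + 6 = 2)
U(J) = 1/(-7 + J) (U(J) = 1/(J - 7) = 1/(-7 + J))
n(Y, k) = 6 + k (n(Y, k) = k + 2*3 = k + 6 = 6 + k)
U(-5)*n(H(-2, -1), 2) + 7 = (6 + 2)/(-7 - 5) + 7 = 8/(-12) + 7 = -1/12*8 + 7 = -2/3 + 7 = 19/3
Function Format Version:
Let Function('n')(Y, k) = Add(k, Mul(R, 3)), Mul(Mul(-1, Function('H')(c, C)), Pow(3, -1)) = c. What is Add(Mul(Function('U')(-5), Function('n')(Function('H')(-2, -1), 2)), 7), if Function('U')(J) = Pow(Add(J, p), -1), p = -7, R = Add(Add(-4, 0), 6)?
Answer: Rational(19, 3) ≈ 6.3333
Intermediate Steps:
Function('H')(c, C) = Mul(-3, c)
R = 2 (R = Add(-4, 6) = 2)
Function('U')(J) = Pow(Add(-7, J), -1) (Function('U')(J) = Pow(Add(J, -7), -1) = Pow(Add(-7, J), -1))
Function('n')(Y, k) = Add(6, k) (Function('n')(Y, k) = Add(k, Mul(2, 3)) = Add(k, 6) = Add(6, k))
Add(Mul(Function('U')(-5), Function('n')(Function('H')(-2, -1), 2)), 7) = Add(Mul(Pow(Add(-7, -5), -1), Add(6, 2)), 7) = Add(Mul(Pow(-12, -1), 8), 7) = Add(Mul(Rational(-1, 12), 8), 7) = Add(Rational(-2, 3), 7) = Rational(19, 3)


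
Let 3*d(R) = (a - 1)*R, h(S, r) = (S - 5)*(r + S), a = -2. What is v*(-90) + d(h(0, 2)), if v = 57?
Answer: -5120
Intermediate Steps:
h(S, r) = (-5 + S)*(S + r)
d(R) = -R (d(R) = ((-2 - 1)*R)/3 = (-3*R)/3 = -R)
v*(-90) + d(h(0, 2)) = 57*(-90) - (0² - 5*0 - 5*2 + 0*2) = -5130 - (0 + 0 - 10 + 0) = -5130 - 1*(-10) = -5130 + 10 = -5120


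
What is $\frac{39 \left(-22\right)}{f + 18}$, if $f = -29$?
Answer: $78$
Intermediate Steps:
$\frac{39 \left(-22\right)}{f + 18} = \frac{39 \left(-22\right)}{-29 + 18} = - \frac{858}{-11} = \left(-858\right) \left(- \frac{1}{11}\right) = 78$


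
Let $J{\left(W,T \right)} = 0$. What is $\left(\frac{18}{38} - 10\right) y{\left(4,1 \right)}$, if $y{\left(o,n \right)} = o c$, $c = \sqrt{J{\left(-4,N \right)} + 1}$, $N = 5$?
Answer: $- \frac{724}{19} \approx -38.105$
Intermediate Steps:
$c = 1$ ($c = \sqrt{0 + 1} = \sqrt{1} = 1$)
$y{\left(o,n \right)} = o$ ($y{\left(o,n \right)} = o 1 = o$)
$\left(\frac{18}{38} - 10\right) y{\left(4,1 \right)} = \left(\frac{18}{38} - 10\right) 4 = \left(18 \cdot \frac{1}{38} - 10\right) 4 = \left(\frac{9}{19} - 10\right) 4 = \left(- \frac{181}{19}\right) 4 = - \frac{724}{19}$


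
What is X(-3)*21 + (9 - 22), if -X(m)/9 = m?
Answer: 554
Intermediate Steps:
X(m) = -9*m
X(-3)*21 + (9 - 22) = -9*(-3)*21 + (9 - 22) = 27*21 - 13 = 567 - 13 = 554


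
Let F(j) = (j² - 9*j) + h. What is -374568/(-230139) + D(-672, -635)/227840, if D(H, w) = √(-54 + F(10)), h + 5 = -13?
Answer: 124856/76713 + I*√62/227840 ≈ 1.6276 + 3.4559e-5*I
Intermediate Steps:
h = -18 (h = -5 - 13 = -18)
F(j) = -18 + j² - 9*j (F(j) = (j² - 9*j) - 18 = -18 + j² - 9*j)
D(H, w) = I*√62 (D(H, w) = √(-54 + (-18 + 10² - 9*10)) = √(-54 + (-18 + 100 - 90)) = √(-54 - 8) = √(-62) = I*√62)
-374568/(-230139) + D(-672, -635)/227840 = -374568/(-230139) + (I*√62)/227840 = -374568*(-1/230139) + (I*√62)*(1/227840) = 124856/76713 + I*√62/227840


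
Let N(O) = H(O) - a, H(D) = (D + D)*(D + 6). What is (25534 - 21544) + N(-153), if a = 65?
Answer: 48907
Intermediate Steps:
H(D) = 2*D*(6 + D) (H(D) = (2*D)*(6 + D) = 2*D*(6 + D))
N(O) = -65 + 2*O*(6 + O) (N(O) = 2*O*(6 + O) - 1*65 = 2*O*(6 + O) - 65 = -65 + 2*O*(6 + O))
(25534 - 21544) + N(-153) = (25534 - 21544) + (-65 + 2*(-153)*(6 - 153)) = 3990 + (-65 + 2*(-153)*(-147)) = 3990 + (-65 + 44982) = 3990 + 44917 = 48907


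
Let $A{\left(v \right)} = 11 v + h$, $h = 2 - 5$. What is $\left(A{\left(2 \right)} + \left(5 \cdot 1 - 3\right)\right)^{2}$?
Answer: $441$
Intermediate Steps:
$h = -3$
$A{\left(v \right)} = -3 + 11 v$ ($A{\left(v \right)} = 11 v - 3 = -3 + 11 v$)
$\left(A{\left(2 \right)} + \left(5 \cdot 1 - 3\right)\right)^{2} = \left(\left(-3 + 11 \cdot 2\right) + \left(5 \cdot 1 - 3\right)\right)^{2} = \left(\left(-3 + 22\right) + \left(5 - 3\right)\right)^{2} = \left(19 + 2\right)^{2} = 21^{2} = 441$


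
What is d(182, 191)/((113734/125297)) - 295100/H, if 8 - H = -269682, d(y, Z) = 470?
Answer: 792418531185/1533646123 ≈ 516.69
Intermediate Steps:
H = 269690 (H = 8 - 1*(-269682) = 8 + 269682 = 269690)
d(182, 191)/((113734/125297)) - 295100/H = 470/((113734/125297)) - 295100/269690 = 470/((113734*(1/125297))) - 295100*1/269690 = 470/(113734/125297) - 29510/26969 = 470*(125297/113734) - 29510/26969 = 29444795/56867 - 29510/26969 = 792418531185/1533646123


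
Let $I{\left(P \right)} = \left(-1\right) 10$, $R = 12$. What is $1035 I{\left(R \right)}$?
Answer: $-10350$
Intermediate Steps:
$I{\left(P \right)} = -10$
$1035 I{\left(R \right)} = 1035 \left(-10\right) = -10350$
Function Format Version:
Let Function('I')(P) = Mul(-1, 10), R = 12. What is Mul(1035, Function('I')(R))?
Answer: -10350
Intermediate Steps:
Function('I')(P) = -10
Mul(1035, Function('I')(R)) = Mul(1035, -10) = -10350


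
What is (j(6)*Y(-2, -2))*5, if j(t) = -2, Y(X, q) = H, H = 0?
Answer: 0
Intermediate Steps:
Y(X, q) = 0
(j(6)*Y(-2, -2))*5 = -2*0*5 = 0*5 = 0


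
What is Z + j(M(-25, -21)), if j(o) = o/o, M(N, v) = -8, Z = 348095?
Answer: 348096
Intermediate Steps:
j(o) = 1
Z + j(M(-25, -21)) = 348095 + 1 = 348096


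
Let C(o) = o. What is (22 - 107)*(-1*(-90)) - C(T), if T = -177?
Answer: -7473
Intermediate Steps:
(22 - 107)*(-1*(-90)) - C(T) = (22 - 107)*(-1*(-90)) - 1*(-177) = -85*90 + 177 = -7650 + 177 = -7473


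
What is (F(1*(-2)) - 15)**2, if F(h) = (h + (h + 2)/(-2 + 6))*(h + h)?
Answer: 49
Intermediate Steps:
F(h) = 2*h*(1/2 + 5*h/4) (F(h) = (h + (2 + h)/4)*(2*h) = (h + (2 + h)*(1/4))*(2*h) = (h + (1/2 + h/4))*(2*h) = (1/2 + 5*h/4)*(2*h) = 2*h*(1/2 + 5*h/4))
(F(1*(-2)) - 15)**2 = ((1*(-2))*(2 + 5*(1*(-2)))/2 - 15)**2 = ((1/2)*(-2)*(2 + 5*(-2)) - 15)**2 = ((1/2)*(-2)*(2 - 10) - 15)**2 = ((1/2)*(-2)*(-8) - 15)**2 = (8 - 15)**2 = (-7)**2 = 49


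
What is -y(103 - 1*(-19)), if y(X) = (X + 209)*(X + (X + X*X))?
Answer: -5007368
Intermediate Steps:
y(X) = (209 + X)*(X**2 + 2*X) (y(X) = (209 + X)*(X + (X + X**2)) = (209 + X)*(X**2 + 2*X))
-y(103 - 1*(-19)) = -(103 - 1*(-19))*(418 + (103 - 1*(-19))**2 + 211*(103 - 1*(-19))) = -(103 + 19)*(418 + (103 + 19)**2 + 211*(103 + 19)) = -122*(418 + 122**2 + 211*122) = -122*(418 + 14884 + 25742) = -122*41044 = -1*5007368 = -5007368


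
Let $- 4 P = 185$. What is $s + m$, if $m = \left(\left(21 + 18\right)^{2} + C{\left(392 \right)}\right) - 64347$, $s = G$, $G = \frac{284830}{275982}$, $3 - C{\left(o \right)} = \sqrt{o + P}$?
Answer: $- \frac{1238409454}{19713} - \frac{\sqrt{1383}}{2} \approx -62841.0$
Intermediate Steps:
$P = - \frac{185}{4}$ ($P = \left(- \frac{1}{4}\right) 185 = - \frac{185}{4} \approx -46.25$)
$C{\left(o \right)} = 3 - \sqrt{- \frac{185}{4} + o}$ ($C{\left(o \right)} = 3 - \sqrt{o - \frac{185}{4}} = 3 - \sqrt{- \frac{185}{4} + o}$)
$G = \frac{20345}{19713}$ ($G = 284830 \cdot \frac{1}{275982} = \frac{20345}{19713} \approx 1.0321$)
$s = \frac{20345}{19713} \approx 1.0321$
$m = -62823 - \frac{\sqrt{1383}}{2}$ ($m = \left(\left(21 + 18\right)^{2} + \left(3 - \frac{\sqrt{-185 + 4 \cdot 392}}{2}\right)\right) - 64347 = \left(39^{2} + \left(3 - \frac{\sqrt{-185 + 1568}}{2}\right)\right) - 64347 = \left(1521 + \left(3 - \frac{\sqrt{1383}}{2}\right)\right) - 64347 = \left(1524 - \frac{\sqrt{1383}}{2}\right) - 64347 = -62823 - \frac{\sqrt{1383}}{2} \approx -62842.0$)
$s + m = \frac{20345}{19713} - \left(62823 + \frac{\sqrt{1383}}{2}\right) = - \frac{1238409454}{19713} - \frac{\sqrt{1383}}{2}$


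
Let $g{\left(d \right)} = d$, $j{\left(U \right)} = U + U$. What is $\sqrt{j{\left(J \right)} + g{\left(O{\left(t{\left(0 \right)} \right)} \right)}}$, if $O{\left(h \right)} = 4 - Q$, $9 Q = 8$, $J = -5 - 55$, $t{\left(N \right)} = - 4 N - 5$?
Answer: $\frac{2 i \sqrt{263}}{3} \approx 10.812 i$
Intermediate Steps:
$t{\left(N \right)} = -5 - 4 N$
$J = -60$ ($J = -5 - 55 = -60$)
$j{\left(U \right)} = 2 U$
$Q = \frac{8}{9}$ ($Q = \frac{1}{9} \cdot 8 = \frac{8}{9} \approx 0.88889$)
$O{\left(h \right)} = \frac{28}{9}$ ($O{\left(h \right)} = 4 - \frac{8}{9} = \frac{28}{9}$)
$\sqrt{j{\left(J \right)} + g{\left(O{\left(t{\left(0 \right)} \right)} \right)}} = \sqrt{2 \left(-60\right) + \frac{28}{9}} = \sqrt{-120 + \frac{28}{9}} = \sqrt{- \frac{1052}{9}} = \frac{2 i \sqrt{263}}{3}$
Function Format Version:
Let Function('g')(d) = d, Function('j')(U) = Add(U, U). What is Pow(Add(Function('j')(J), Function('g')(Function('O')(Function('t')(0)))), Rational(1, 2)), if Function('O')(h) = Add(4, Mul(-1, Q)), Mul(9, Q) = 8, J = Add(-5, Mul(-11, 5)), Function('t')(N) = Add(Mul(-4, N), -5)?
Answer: Mul(Rational(2, 3), I, Pow(263, Rational(1, 2))) ≈ Mul(10.812, I)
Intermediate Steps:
Function('t')(N) = Add(-5, Mul(-4, N))
J = -60 (J = Add(-5, -55) = -60)
Function('j')(U) = Mul(2, U)
Q = Rational(8, 9) (Q = Mul(Rational(1, 9), 8) = Rational(8, 9) ≈ 0.88889)
Function('O')(h) = Rational(28, 9) (Function('O')(h) = Add(4, Mul(-1, Rational(8, 9))) = Add(4, Rational(-8, 9)) = Rational(28, 9))
Pow(Add(Function('j')(J), Function('g')(Function('O')(Function('t')(0)))), Rational(1, 2)) = Pow(Add(Mul(2, -60), Rational(28, 9)), Rational(1, 2)) = Pow(Add(-120, Rational(28, 9)), Rational(1, 2)) = Pow(Rational(-1052, 9), Rational(1, 2)) = Mul(Rational(2, 3), I, Pow(263, Rational(1, 2)))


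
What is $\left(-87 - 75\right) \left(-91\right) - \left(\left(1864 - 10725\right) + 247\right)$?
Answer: $23356$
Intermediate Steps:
$\left(-87 - 75\right) \left(-91\right) - \left(\left(1864 - 10725\right) + 247\right) = \left(-162\right) \left(-91\right) - \left(-8861 + 247\right) = 14742 - -8614 = 14742 + 8614 = 23356$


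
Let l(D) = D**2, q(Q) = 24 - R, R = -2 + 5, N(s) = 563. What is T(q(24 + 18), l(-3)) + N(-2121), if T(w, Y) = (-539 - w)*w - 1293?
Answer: -12490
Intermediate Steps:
R = 3
q(Q) = 21 (q(Q) = 24 - 1*3 = 24 - 3 = 21)
T(w, Y) = -1293 + w*(-539 - w) (T(w, Y) = w*(-539 - w) - 1293 = -1293 + w*(-539 - w))
T(q(24 + 18), l(-3)) + N(-2121) = (-1293 - 1*21**2 - 539*21) + 563 = (-1293 - 1*441 - 11319) + 563 = (-1293 - 441 - 11319) + 563 = -13053 + 563 = -12490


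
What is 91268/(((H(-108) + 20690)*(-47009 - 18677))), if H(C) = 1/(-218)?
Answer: -9948212/148135691217 ≈ -6.7156e-5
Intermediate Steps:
H(C) = -1/218
91268/(((H(-108) + 20690)*(-47009 - 18677))) = 91268/(((-1/218 + 20690)*(-47009 - 18677))) = 91268/(((4510419/218)*(-65686))) = 91268/(-148135691217/109) = 91268*(-109/148135691217) = -9948212/148135691217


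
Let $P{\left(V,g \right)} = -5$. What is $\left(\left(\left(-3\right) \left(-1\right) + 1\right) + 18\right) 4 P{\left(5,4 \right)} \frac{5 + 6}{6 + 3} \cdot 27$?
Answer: $-14520$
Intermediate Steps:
$\left(\left(\left(-3\right) \left(-1\right) + 1\right) + 18\right) 4 P{\left(5,4 \right)} \frac{5 + 6}{6 + 3} \cdot 27 = \left(\left(\left(-3\right) \left(-1\right) + 1\right) + 18\right) 4 \left(-5\right) \frac{5 + 6}{6 + 3} \cdot 27 = \left(\left(3 + 1\right) + 18\right) \left(- 20 \cdot \frac{11}{9}\right) 27 = \left(4 + 18\right) \left(- 20 \cdot 11 \cdot \frac{1}{9}\right) 27 = 22 \left(\left(-20\right) \frac{11}{9}\right) 27 = 22 \left(- \frac{220}{9}\right) 27 = \left(- \frac{4840}{9}\right) 27 = -14520$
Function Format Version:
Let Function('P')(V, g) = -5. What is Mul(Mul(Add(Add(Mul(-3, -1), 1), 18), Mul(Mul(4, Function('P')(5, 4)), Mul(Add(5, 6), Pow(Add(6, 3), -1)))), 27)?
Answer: -14520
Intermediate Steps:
Mul(Mul(Add(Add(Mul(-3, -1), 1), 18), Mul(Mul(4, Function('P')(5, 4)), Mul(Add(5, 6), Pow(Add(6, 3), -1)))), 27) = Mul(Mul(Add(Add(Mul(-3, -1), 1), 18), Mul(Mul(4, -5), Mul(Add(5, 6), Pow(Add(6, 3), -1)))), 27) = Mul(Mul(Add(Add(3, 1), 18), Mul(-20, Mul(11, Pow(9, -1)))), 27) = Mul(Mul(Add(4, 18), Mul(-20, Mul(11, Rational(1, 9)))), 27) = Mul(Mul(22, Mul(-20, Rational(11, 9))), 27) = Mul(Mul(22, Rational(-220, 9)), 27) = Mul(Rational(-4840, 9), 27) = -14520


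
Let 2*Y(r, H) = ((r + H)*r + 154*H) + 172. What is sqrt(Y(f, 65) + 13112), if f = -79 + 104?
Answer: 8*sqrt(302) ≈ 139.03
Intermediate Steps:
f = 25
Y(r, H) = 86 + 77*H + r*(H + r)/2 (Y(r, H) = (((r + H)*r + 154*H) + 172)/2 = (((H + r)*r + 154*H) + 172)/2 = ((r*(H + r) + 154*H) + 172)/2 = ((154*H + r*(H + r)) + 172)/2 = (172 + 154*H + r*(H + r))/2 = 86 + 77*H + r*(H + r)/2)
sqrt(Y(f, 65) + 13112) = sqrt((86 + (1/2)*25**2 + 77*65 + (1/2)*65*25) + 13112) = sqrt((86 + (1/2)*625 + 5005 + 1625/2) + 13112) = sqrt((86 + 625/2 + 5005 + 1625/2) + 13112) = sqrt(6216 + 13112) = sqrt(19328) = 8*sqrt(302)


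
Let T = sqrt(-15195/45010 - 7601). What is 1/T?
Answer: -I*sqrt(615982023482)/68427241 ≈ -0.01147*I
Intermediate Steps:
T = I*sqrt(615982023482)/9002 (T = sqrt(-15195*1/45010 - 7601) = sqrt(-3039/9002 - 7601) = sqrt(-68427241/9002) = I*sqrt(615982023482)/9002 ≈ 87.186*I)
1/T = 1/(I*sqrt(615982023482)/9002) = -I*sqrt(615982023482)/68427241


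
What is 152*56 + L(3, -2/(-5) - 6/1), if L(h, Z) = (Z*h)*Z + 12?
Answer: 215452/25 ≈ 8618.1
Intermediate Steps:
L(h, Z) = 12 + h*Z² (L(h, Z) = h*Z² + 12 = 12 + h*Z²)
152*56 + L(3, -2/(-5) - 6/1) = 152*56 + (12 + 3*(-2/(-5) - 6/1)²) = 8512 + (12 + 3*(-2*(-⅕) - 6*1)²) = 8512 + (12 + 3*(⅖ - 6)²) = 8512 + (12 + 3*(-28/5)²) = 8512 + (12 + 3*(784/25)) = 8512 + (12 + 2352/25) = 8512 + 2652/25 = 215452/25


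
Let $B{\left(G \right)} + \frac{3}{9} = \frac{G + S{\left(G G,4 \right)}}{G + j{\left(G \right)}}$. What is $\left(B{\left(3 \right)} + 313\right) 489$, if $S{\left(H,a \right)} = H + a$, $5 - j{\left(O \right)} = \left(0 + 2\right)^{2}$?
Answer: $154850$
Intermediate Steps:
$j{\left(O \right)} = 1$ ($j{\left(O \right)} = 5 - \left(0 + 2\right)^{2} = 5 - 2^{2} = 5 - 4 = 1$)
$B{\left(G \right)} = - \frac{1}{3} + \frac{4 + G + G^{2}}{1 + G}$ ($B{\left(G \right)} = - \frac{1}{3} + \frac{G + \left(G G + 4\right)}{G + 1} = - \frac{1}{3} + \frac{G + \left(G^{2} + 4\right)}{1 + G} = - \frac{1}{3} + \frac{G + \left(4 + G^{2}\right)}{1 + G} = - \frac{1}{3} + \frac{4 + G + G^{2}}{1 + G}$)
$\left(B{\left(3 \right)} + 313\right) 489 = \left(\frac{11 + 2 \cdot 3 + 3 \cdot 3^{2}}{3 \left(1 + 3\right)} + 313\right) 489 = \left(\frac{11 + 6 + 3 \cdot 9}{3 \cdot 4} + 313\right) 489 = \left(\frac{1}{3} \cdot \frac{1}{4} \left(11 + 6 + 27\right) + 313\right) 489 = \left(\frac{1}{3} \cdot \frac{1}{4} \cdot 44 + 313\right) 489 = \left(\frac{11}{3} + 313\right) 489 = \frac{950}{3} \cdot 489 = 154850$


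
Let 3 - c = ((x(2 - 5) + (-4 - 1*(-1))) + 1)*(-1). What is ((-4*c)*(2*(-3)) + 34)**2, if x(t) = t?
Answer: 196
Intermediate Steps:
c = -2 (c = 3 - (((2 - 5) + (-4 - 1*(-1))) + 1)*(-1) = 3 - ((-3 + (-4 + 1)) + 1)*(-1) = 3 - ((-3 - 3) + 1)*(-1) = 3 - (-6 + 1)*(-1) = 3 - (-5)*(-1) = 3 - 1*5 = 3 - 5 = -2)
((-4*c)*(2*(-3)) + 34)**2 = ((-4*(-2))*(2*(-3)) + 34)**2 = (8*(-6) + 34)**2 = (-48 + 34)**2 = (-14)**2 = 196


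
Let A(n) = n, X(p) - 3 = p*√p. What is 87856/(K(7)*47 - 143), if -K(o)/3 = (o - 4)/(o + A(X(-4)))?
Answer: -2432029792/4742345 + 297304704*I/4742345 ≈ -512.83 + 62.691*I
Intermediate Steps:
X(p) = 3 + p^(3/2) (X(p) = 3 + p*√p = 3 + p^(3/2))
K(o) = -3*(-4 + o)/(3 + o - 8*I) (K(o) = -3*(o - 4)/(o + (3 + (-4)^(3/2))) = -3*(-4 + o)/(o + (3 - 8*I)) = -3*(-4 + o)/(3 + o - 8*I))
87856/(K(7)*47 - 143) = 87856/((3*(4 - 1*7)/(3 + 7 - 8*I))*47 - 143) = 87856/((3*(4 - 7)/(10 - 8*I))*47 - 143) = 87856/((3*((10 + 8*I)/164)*(-3))*47 - 143) = 87856/((-45/82 - 18*I/41)*47 - 143) = 87856/((-2115/82 - 846*I/41) - 143) = 87856/(-13841/82 - 846*I/41) = 87856*(164*(-13841/82 + 846*I/41)/4742345) = 14408384*(-13841/82 + 846*I/41)/4742345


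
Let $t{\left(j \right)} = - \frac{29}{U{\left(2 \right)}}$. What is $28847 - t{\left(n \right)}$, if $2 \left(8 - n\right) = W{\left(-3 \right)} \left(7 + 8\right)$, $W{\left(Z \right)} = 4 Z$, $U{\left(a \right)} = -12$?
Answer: $\frac{346135}{12} \approx 28845.0$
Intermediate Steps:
$n = 98$ ($n = 8 - \frac{4 \left(-3\right) \left(7 + 8\right)}{2} = 8 - \frac{\left(-12\right) 15}{2} = 8 - -90 = 8 + 90 = 98$)
$t{\left(j \right)} = \frac{29}{12}$ ($t{\left(j \right)} = - \frac{29}{-12} = \left(-29\right) \left(- \frac{1}{12}\right) = \frac{29}{12}$)
$28847 - t{\left(n \right)} = 28847 - \frac{29}{12} = \frac{346135}{12}$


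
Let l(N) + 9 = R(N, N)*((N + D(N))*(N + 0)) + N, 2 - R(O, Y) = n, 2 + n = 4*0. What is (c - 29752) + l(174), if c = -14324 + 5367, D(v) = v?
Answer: 203664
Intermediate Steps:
n = -2 (n = -2 + 4*0 = -2 + 0 = -2)
R(O, Y) = 4 (R(O, Y) = 2 - 1*(-2) = 2 + 2 = 4)
c = -8957
l(N) = -9 + N + 8*N² (l(N) = -9 + (4*((N + N)*(N + 0)) + N) = -9 + (4*((2*N)*N) + N) = -9 + (4*(2*N²) + N) = -9 + (8*N² + N) = -9 + (N + 8*N²) = -9 + N + 8*N²)
(c - 29752) + l(174) = (-8957 - 29752) + (-9 + 174 + 8*174²) = -38709 + (-9 + 174 + 8*30276) = -38709 + (-9 + 174 + 242208) = -38709 + 242373 = 203664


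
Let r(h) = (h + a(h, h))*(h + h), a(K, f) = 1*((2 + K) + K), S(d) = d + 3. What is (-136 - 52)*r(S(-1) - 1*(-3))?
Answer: -31960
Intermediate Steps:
S(d) = 3 + d
a(K, f) = 2 + 2*K (a(K, f) = 1*(2 + 2*K) = 2 + 2*K)
r(h) = 2*h*(2 + 3*h) (r(h) = (h + (2 + 2*h))*(h + h) = (2 + 3*h)*(2*h) = 2*h*(2 + 3*h))
(-136 - 52)*r(S(-1) - 1*(-3)) = (-136 - 52)*(2*((3 - 1) - 1*(-3))*(2 + 3*((3 - 1) - 1*(-3)))) = -376*(2 + 3)*(2 + 3*(2 + 3)) = -376*5*(2 + 3*5) = -376*5*(2 + 15) = -376*5*17 = -188*170 = -31960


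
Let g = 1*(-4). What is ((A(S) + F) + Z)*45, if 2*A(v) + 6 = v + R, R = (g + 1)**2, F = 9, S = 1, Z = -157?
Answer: -6570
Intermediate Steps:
g = -4
R = 9 (R = (-4 + 1)**2 = (-3)**2 = 9)
A(v) = 3/2 + v/2 (A(v) = -3 + (v + 9)/2 = -3 + (9 + v)/2 = -3 + (9/2 + v/2) = 3/2 + v/2)
((A(S) + F) + Z)*45 = (((3/2 + (1/2)*1) + 9) - 157)*45 = (((3/2 + 1/2) + 9) - 157)*45 = ((2 + 9) - 157)*45 = (11 - 157)*45 = -146*45 = -6570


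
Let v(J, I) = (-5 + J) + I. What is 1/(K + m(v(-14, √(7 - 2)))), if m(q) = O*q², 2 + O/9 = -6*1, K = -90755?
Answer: -117107/13676620969 - 2736*√5/13676620969 ≈ -9.0099e-6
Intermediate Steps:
O = -72 (O = -18 + 9*(-6*1) = -18 + 9*(-6) = -18 - 54 = -72)
v(J, I) = -5 + I + J
m(q) = -72*q²
1/(K + m(v(-14, √(7 - 2)))) = 1/(-90755 - 72*(-5 + √(7 - 2) - 14)²) = 1/(-90755 - 72*(-5 + √5 - 14)²) = 1/(-90755 - 72*(-19 + √5)²)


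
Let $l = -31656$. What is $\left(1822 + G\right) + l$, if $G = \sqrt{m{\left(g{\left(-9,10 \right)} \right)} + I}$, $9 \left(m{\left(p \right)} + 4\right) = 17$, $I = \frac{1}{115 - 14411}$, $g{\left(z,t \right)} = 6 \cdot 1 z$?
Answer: $-29834 + \frac{61 i \sqrt{260902}}{21444} \approx -29834.0 + 1.453 i$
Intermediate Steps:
$g{\left(z,t \right)} = 6 z$
$I = - \frac{1}{14296}$ ($I = \frac{1}{-14296} = - \frac{1}{14296} \approx -6.995 \cdot 10^{-5}$)
$m{\left(p \right)} = - \frac{19}{9}$ ($m{\left(p \right)} = -4 + \frac{1}{9} \cdot 17 = -4 + \frac{17}{9} = - \frac{19}{9}$)
$G = \frac{61 i \sqrt{260902}}{21444}$ ($G = \sqrt{- \frac{19}{9} - \frac{1}{14296}} = \sqrt{- \frac{271633}{128664}} = \frac{61 i \sqrt{260902}}{21444} \approx 1.453 i$)
$\left(1822 + G\right) + l = \left(1822 + \frac{61 i \sqrt{260902}}{21444}\right) - 31656 = -29834 + \frac{61 i \sqrt{260902}}{21444}$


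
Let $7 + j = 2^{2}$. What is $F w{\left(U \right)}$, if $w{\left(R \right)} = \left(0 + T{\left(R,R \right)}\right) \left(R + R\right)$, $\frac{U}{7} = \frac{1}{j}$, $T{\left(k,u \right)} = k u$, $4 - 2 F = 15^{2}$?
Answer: $\frac{75803}{27} \approx 2807.5$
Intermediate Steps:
$j = -3$ ($j = -7 + 2^{2} = -7 + 4 = -3$)
$F = - \frac{221}{2}$ ($F = 2 - \frac{15^{2}}{2} = 2 - \frac{225}{2} = - \frac{221}{2} \approx -110.5$)
$U = - \frac{7}{3}$ ($U = \frac{7}{-3} = 7 \left(- \frac{1}{3}\right) = - \frac{7}{3} \approx -2.3333$)
$w{\left(R \right)} = 2 R^{3}$ ($w{\left(R \right)} = \left(0 + R R\right) \left(R + R\right) = \left(0 + R^{2}\right) 2 R = R^{2} \cdot 2 R = 2 R^{3}$)
$F w{\left(U \right)} = - \frac{221 \cdot 2 \left(- \frac{7}{3}\right)^{3}}{2} = - \frac{221 \cdot 2 \left(- \frac{343}{27}\right)}{2} = \left(- \frac{221}{2}\right) \left(- \frac{686}{27}\right) = \frac{75803}{27}$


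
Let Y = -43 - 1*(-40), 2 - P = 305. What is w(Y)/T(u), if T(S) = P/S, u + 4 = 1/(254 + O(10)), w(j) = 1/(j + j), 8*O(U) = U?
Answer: -680/309363 ≈ -0.0021981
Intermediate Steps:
P = -303 (P = 2 - 1*305 = 2 - 305 = -303)
O(U) = U/8
Y = -3 (Y = -43 + 40 = -3)
w(j) = 1/(2*j)
u = -4080/1021 (u = -4 + 1/(254 + (⅛)*10) = -4 + 1/(254 + 5/4) = -4 + 1/(1021/4) = -4 + 4/1021 = -4080/1021 ≈ -3.9961)
T(S) = -303/S
w(Y)/T(u) = ((½)/(-3))/((-303/(-4080/1021))) = ((½)*(-⅓))/((-303*(-1021/4080))) = -1/(6*103121/1360) = -⅙*1360/103121 = -680/309363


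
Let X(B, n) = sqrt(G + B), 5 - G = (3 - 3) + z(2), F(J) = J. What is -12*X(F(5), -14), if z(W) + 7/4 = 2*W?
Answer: -6*sqrt(31) ≈ -33.407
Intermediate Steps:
z(W) = -7/4 + 2*W
G = 11/4 (G = 5 - ((3 - 3) + (-7/4 + 2*2)) = 5 - (0 + (-7/4 + 4)) = 5 - (0 + 9/4) = 5 - 1*9/4 = 5 - 9/4 = 11/4 ≈ 2.7500)
X(B, n) = sqrt(11/4 + B)
-12*X(F(5), -14) = -6*sqrt(11 + 4*5) = -6*sqrt(11 + 20) = -6*sqrt(31)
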